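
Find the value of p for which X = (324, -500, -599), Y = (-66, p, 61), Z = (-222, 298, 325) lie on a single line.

Collinearity requires XY × XZ = 0; each component is linear in p.
The x-component gives (924)p + (-64680) = 0, so p = 70.
The remaining components then also vanish.

70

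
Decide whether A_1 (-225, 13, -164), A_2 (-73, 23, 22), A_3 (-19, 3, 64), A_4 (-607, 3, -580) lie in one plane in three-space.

The four points are coplanar iff the 3×3 determinant with rows A_1A_2, A_1A_3, A_1A_4 is zero.
Rows: (152, 10, 186), (206, -10, 228), (-382, -10, -416).
Expanding along the first row: (152)(6440) − (10)(1400) + (186)(-5880) = -128800.
Nonzero ⇒ not coplanar.

No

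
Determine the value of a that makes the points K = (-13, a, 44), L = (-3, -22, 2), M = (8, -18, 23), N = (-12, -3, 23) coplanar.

10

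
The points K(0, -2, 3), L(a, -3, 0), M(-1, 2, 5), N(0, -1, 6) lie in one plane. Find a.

Normal to plane KMN: n = (10, 3, -1); plane equation n·P = -9.
Requiring n·L = -9: (10)a + (-9) = -9.
So a = 0.

0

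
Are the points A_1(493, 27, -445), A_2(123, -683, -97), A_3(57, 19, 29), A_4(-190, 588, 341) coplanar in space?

No

With A_1 as base: A_1A_2 = (-370, -710, 348), A_1A_3 = (-436, -8, 474), A_1A_4 = (-683, 561, 786).
A_1A_3 × A_1A_4 = (-272202, 18954, -250060).
A_1A_2 · (A_1A_3 × A_1A_4) = 236520.
Since 236520 ≠ 0, the four points are not coplanar.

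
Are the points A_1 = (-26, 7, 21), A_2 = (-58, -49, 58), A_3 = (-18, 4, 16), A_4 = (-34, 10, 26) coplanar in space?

With A_1 as base: A_1A_2 = (-32, -56, 37), A_1A_3 = (8, -3, -5), A_1A_4 = (-8, 3, 5).
A_1A_3 × A_1A_4 = (0, 0, 0).
A_1A_2 · (A_1A_3 × A_1A_4) = 0.
The scalar triple product vanishes, so the four points are coplanar.

Yes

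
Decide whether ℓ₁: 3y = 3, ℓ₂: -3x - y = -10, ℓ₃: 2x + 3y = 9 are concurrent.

Intersecting ℓ₁ and ℓ₂: solving the 2×2 system gives (x, y) = (3, 1).
Substitute into ℓ₃: (2)(3) + (3)(1) = 9.
This equals 9, so (3, 1) lies on all three lines and they are concurrent.

Yes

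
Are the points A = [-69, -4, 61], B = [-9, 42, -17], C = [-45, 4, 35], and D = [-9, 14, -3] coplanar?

A normal to the plane through A, B, C is n = AB × AC = (-572, -312, -624).
The plane has equation n·P = 2652. For D: n·D = 2652.
Equal, so D lies in the plane and all four are coplanar.

Yes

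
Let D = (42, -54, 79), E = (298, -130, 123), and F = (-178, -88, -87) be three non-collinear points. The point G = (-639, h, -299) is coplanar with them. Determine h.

-54

A normal to the plane is n = DE × DF = (14112, 32816, -25424).
G lies in the plane iff n · DG = 0.
This gives (32816)h + (1772064) = 0, so h = -54.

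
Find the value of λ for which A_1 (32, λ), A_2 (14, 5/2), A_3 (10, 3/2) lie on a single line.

Collinearity: (A_1 − A_2) must be parallel to (A_3 − A_2) = (-4, -1).
Cross-multiplying the components: (λ − 5/2)·(-4) = (18)·(-1).
Solving gives λ = 7.

7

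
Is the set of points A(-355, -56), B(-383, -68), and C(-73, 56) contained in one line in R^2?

No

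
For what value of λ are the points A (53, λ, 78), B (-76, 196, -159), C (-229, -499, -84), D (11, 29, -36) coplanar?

-237

The points are coplanar iff AB · (AC × AD) = 0.
Expanding, this is linear in λ: (-25344)λ + (-6006528) = 0.
So λ = -237.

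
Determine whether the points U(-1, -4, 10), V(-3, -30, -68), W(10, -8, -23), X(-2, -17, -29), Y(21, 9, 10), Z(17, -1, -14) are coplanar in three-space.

The plane through U, V, W has normal n = UV × UW = (546, -924, 294) and equation n·P = 6090.
Checking the remaining points: n·X = 6090, n·Y = 6090, n·Z = 6090.
All equal 6090, so all 6 points lie in one plane.

Yes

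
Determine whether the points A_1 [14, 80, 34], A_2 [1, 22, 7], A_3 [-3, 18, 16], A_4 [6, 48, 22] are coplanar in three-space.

Yes

A normal to the plane through A_1, A_2, A_3 is n = A_1A_2 × A_1A_3 = (-630, 225, -180).
The plane has equation n·P = 3060. For A_4: n·A_4 = 3060.
Equal, so A_4 lies in the plane and all four are coplanar.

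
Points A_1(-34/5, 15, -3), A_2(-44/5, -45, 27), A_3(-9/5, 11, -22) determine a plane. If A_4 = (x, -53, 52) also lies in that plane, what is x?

A normal to the plane is n = A_1A_2 × A_1A_3 = (1260, 112, 308).
A_4 lies in the plane iff n · A_1A_4 = 0.
This gives (1260)x + (17892) = 0, so x = -71/5.

-71/5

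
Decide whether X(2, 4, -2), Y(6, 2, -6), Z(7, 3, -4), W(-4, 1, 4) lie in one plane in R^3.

With X as base: XY = (4, -2, -4), XZ = (5, -1, -2), XW = (-6, -3, 6).
XZ × XW = (-12, -18, -21).
XY · (XZ × XW) = 72.
Since 72 ≠ 0, the four points are not coplanar.

No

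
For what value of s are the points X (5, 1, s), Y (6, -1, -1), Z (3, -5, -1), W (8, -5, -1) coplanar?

The points are coplanar iff XY · (XZ × XW) = 0.
Expanding, this is linear in s: (-20)s + (-20) = 0.
So s = -1.

-1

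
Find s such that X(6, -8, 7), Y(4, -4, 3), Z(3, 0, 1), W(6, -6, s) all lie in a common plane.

7

Coplanarity ⇔ det[XY; XZ; XW] = 0.
Expanding, this is linear in s: (-4)s + (28) = 0.
So s = 7.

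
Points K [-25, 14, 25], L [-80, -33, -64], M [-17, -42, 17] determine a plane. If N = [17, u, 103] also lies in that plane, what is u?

A normal to the plane is n = KL × KM = (-4608, -1152, 3456).
N lies in the plane iff n · KN = 0.
This gives (-1152)u + (92160) = 0, so u = 80.

80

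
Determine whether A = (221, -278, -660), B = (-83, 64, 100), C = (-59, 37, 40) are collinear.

Yes

AB = (-304, 342, 760), AC = (-280, 315, 700).
Each component of AC is 35/38 times the corresponding component of AB, so AC = 35/38·AB and the points are collinear.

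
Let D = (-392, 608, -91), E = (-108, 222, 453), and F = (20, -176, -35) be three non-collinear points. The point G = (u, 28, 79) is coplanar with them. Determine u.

The plane through D, E, F has equation 404880x + 208224y − 63624z = -26322984.
Substituting G: (404880)u + (803976) = -26322984, so u = -67.

-67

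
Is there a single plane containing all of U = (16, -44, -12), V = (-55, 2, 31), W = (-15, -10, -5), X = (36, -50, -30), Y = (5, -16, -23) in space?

Yes

The plane through U, V, W has normal n = UV × UW = (-1140, -836, -988) and equation n·P = 30400.
Checking the remaining points: n·X = 30400, n·Y = 30400.
All equal 30400, so all 5 points lie in one plane.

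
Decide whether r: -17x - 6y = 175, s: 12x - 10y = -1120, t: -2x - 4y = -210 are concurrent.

Yes

Intersecting r and s: solving the 2×2 system gives (x, y) = (-35, 70).
Substitute into t: (-2)(-35) + (-4)(70) = -210.
This equals -210, so (-35, 70) lies on all three lines and they are concurrent.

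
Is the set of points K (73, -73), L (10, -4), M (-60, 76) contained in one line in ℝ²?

No

KL = (-63, 69), KM = (-133, 149).
Twice the signed area of △KLM is (-63)(149) − (69)(-133) = -210.
The area is nonzero, so the three points are not collinear.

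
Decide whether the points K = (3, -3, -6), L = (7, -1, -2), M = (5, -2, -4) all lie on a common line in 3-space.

Yes

KL = (4, 2, 4), KM = (2, 1, 2).
Each component of KM is 1/2 times the corresponding component of KL, so KM = 1/2·KL and the points are collinear.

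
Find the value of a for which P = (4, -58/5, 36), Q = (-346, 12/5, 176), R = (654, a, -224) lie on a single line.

Collinearity requires PQ × PR = 0; each component is linear in a.
The x-component gives (-140)a + (-5264) = 0, so a = -188/5.
The remaining components then also vanish.

-188/5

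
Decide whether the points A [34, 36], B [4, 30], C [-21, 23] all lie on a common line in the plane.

No

AB = (-30, -6), AC = (-55, -13).
If collinear, AC would be a scalar multiple of AB. But (-30)·(-13) ≠ (-6)·(-55) (difference 60), so they are not parallel; the points are not collinear.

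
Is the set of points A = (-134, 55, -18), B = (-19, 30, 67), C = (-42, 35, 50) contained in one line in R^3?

AB = (115, -25, 85), AC = (92, -20, 68).
AB × AC = (0, 0, 0).
The cross product vanishes, so the three points are collinear.

Yes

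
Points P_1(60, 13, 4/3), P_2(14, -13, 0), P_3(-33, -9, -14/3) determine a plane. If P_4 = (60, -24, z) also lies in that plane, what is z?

16/3

Coplanarity requires P_1P_2 · (P_1P_3 × P_1P_4) = 0.
P_1P_2 = (-46, -26, -4/3), P_1P_3 = (-93, -22, -6); the triple product is linear in z with coefficient -1406 and constant term 22496/3.
Setting it to zero: z = 16/3.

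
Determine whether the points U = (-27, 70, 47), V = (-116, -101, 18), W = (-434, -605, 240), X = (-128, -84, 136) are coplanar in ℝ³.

Yes

The four points are coplanar iff the 3×3 determinant with rows UV, UW, UX is zero.
Rows: (-89, -171, -29), (-407, -675, 193), (-101, -154, 89).
Expanding along the first row: (-89)(-30353) − (-171)(-16730) + (-29)(-5497) = 0.
Zero determinant ⇒ coplanar.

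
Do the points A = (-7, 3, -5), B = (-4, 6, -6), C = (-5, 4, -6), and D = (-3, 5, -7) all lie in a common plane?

The four points are coplanar iff the 3×3 determinant with rows AB, AC, AD is zero.
Rows: (3, 3, -1), (2, 1, -1), (4, 2, -2).
Expanding along the first row: (3)(0) − (3)(0) + (-1)(0) = 0.
Zero determinant ⇒ coplanar.

Yes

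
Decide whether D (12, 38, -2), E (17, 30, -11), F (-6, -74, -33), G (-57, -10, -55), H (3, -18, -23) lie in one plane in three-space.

The plane through D, E, F has normal n = DE × DF = (-760, 317, -704) and equation n·P = 4334.
Checking the remaining points: n·G = 78870, n·H = 8206.
Since n·G = 78870 ≠ 4334, G is off the plane and the points are not all coplanar.

No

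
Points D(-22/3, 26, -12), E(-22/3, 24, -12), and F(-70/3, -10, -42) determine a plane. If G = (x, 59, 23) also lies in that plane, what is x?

34/3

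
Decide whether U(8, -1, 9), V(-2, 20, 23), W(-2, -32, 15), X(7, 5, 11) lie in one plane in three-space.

A normal to the plane through U, V, W is n = UV × UW = (560, -80, 520).
The plane has equation n·P = 9240. For X: n·X = 9240.
Equal, so X lies in the plane and all four are coplanar.

Yes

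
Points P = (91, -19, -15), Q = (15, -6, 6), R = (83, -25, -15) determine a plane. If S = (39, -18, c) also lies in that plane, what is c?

A normal to the plane is n = PQ × PR = (126, -168, 560).
S lies in the plane iff n · PS = 0.
This gives (560)c + (1680) = 0, so c = -3.

-3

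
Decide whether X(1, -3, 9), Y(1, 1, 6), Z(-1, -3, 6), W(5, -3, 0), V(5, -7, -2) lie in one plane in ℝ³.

No

The plane through X, Y, Z has normal n = XY × XZ = (-12, 6, 8) and equation n·P = 42.
Checking the remaining points: n·W = -78, n·V = -118.
Since n·W = -78 ≠ 42, W is off the plane and the points are not all coplanar.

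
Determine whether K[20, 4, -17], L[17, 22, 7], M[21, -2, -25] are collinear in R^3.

Yes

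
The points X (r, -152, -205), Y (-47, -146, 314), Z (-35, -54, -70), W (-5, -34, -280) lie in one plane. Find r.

The points are coplanar iff XY · (XZ × XW) = 0.
Expanding, this is linear in r: (11640)r + (-814800) = 0.
So r = 70.

70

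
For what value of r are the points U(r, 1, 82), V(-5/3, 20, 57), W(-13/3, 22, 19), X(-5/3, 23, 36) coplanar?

-41/3

The points are coplanar iff UV · (UW × UX) = 0.
Expanding, this is linear in r: (-72)r + (-984) = 0.
So r = -41/3.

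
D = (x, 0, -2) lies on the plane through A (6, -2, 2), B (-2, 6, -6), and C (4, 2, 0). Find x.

2

A normal to the plane is n = AB × AC = (16, 0, -16).
D lies in the plane iff n · AD = 0.
This gives (16)x + (-32) = 0, so x = 2.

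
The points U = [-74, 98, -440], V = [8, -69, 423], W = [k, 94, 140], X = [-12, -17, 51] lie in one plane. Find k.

-102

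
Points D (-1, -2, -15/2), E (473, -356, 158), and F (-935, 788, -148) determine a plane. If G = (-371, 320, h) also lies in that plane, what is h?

-45

Coplanarity requires DE · (DF × DG) = 0.
DE = (474, -354, 331/2), DF = (-934, 790, -281/2); the triple product is linear in h with coefficient 43824 and constant term 1972080.
Setting it to zero: h = -45.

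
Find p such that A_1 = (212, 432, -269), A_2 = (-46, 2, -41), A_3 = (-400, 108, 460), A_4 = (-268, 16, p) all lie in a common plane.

Normal to plane A_1A_2A_3: n = (-239598, 48546, -179568); plane equation n·P = 18480888.
Requiring n·A_4 = 18480888: (-179568)p + (64989000) = 18480888.
So p = 259.

259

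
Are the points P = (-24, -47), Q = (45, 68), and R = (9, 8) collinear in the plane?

Yes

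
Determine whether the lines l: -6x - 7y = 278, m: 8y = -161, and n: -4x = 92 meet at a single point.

Intersecting l and m: solving the 2×2 system gives (x, y) = (-1097/48, -161/8).
Substitute into n: (-4)(-1097/48) + (0)(-161/8) = 1097/12.
But n requires 92 ≠ 1097/12, so the three lines have no common point.

No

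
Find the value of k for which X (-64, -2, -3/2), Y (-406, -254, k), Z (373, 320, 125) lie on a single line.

Direction XZ = (437, 322, 253/2). From the x-coordinate of Y, the parameter along the line is τ = (-406 − (-64))/437 = -18/23.
Then k = (-3/2) + (-18/23)·(253/2) = -201/2.

-201/2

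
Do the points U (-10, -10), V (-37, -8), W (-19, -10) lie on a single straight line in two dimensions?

No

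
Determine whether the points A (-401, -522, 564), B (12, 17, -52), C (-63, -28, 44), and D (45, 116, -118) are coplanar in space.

With A as base: AB = (413, 539, -616), AC = (338, 494, -520), AD = (446, 638, -682).
AC × AD = (-5148, -1404, -4680).
AB · (AC × AD) = 0.
The scalar triple product vanishes, so the four points are coplanar.

Yes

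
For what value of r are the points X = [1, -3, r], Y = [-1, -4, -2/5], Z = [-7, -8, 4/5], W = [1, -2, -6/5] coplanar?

-3/5

Coplanarity ⇔ det[XY; XZ; XW] = 0.
Expanding, this is linear in r: (4)r + (12/5) = 0.
So r = -3/5.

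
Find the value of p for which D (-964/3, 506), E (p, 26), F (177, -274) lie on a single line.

-44/3

Collinearity: (E − D) must be parallel to (F − D) = (1495/3, -780).
Cross-multiplying the components: (p − (-964/3))·(-780) = (-480)·(1495/3).
Solving gives p = -44/3.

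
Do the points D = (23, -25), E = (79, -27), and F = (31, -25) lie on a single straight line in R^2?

DE = (56, -2), DF = (8, 0).
det[DE; DF] = (56)(0) − (-2)(8) = 16.
The determinant is nonzero, so they are not collinear.

No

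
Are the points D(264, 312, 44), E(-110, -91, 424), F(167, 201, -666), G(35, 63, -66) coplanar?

The four points are coplanar iff the 3×3 determinant with rows DE, DF, DG is zero.
Rows: (-374, -403, 380), (-97, -111, -710), (-229, -249, -110).
Expanding along the first row: (-374)(-164580) − (-403)(-151920) + (380)(-1266) = -151920.
Nonzero ⇒ not coplanar.

No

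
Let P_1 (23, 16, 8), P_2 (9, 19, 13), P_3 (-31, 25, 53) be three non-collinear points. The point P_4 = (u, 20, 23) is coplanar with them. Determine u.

1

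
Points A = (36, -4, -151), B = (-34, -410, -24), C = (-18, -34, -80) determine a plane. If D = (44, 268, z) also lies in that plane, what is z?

A normal to the plane is n = AB × AC = (-25016, -1888, -19824).
D lies in the plane iff n · AD = 0.
This gives (-19824)z + (-3707088) = 0, so z = -187.

-187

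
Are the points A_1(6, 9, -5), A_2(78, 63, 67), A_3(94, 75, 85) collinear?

A_1A_2 = (72, 54, 72), A_1A_3 = (88, 66, 90).
A_1A_2 × A_1A_3 = (108, -144, 0).
The cross product is nonzero, so the points do not lie on one line.

No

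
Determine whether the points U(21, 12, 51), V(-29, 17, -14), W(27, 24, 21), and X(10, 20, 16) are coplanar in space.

A normal to the plane through U, V, W is n = UV × UW = (630, -1890, -630).
The plane has equation n·P = -41580. For X: n·X = -41580.
Equal, so X lies in the plane and all four are coplanar.

Yes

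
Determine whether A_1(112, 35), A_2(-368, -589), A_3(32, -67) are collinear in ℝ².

No

A_1A_2 = (-480, -624), A_1A_3 = (-80, -102).
det[A_1A_2; A_1A_3] = (-480)(-102) − (-624)(-80) = -960.
The determinant is nonzero, so they are not collinear.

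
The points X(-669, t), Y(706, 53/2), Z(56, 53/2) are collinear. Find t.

The three points are collinear iff det[XY; XZ] = 0.
This determinant is linear in t: (-650)t + (17225) = 0, so t = 53/2.

53/2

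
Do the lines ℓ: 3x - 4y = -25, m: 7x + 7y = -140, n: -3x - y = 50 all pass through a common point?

Yes

Lines aᵢx + bᵢy = cᵢ with pairwise distinct directions are concurrent exactly when det[aᵢ bᵢ cᵢ] = 0.
Here the determinant is 0.
It vanishes, so the lines are concurrent at (-15, -5).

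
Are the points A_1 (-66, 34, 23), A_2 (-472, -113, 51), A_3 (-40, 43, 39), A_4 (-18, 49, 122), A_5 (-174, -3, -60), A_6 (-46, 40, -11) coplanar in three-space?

The plane through A_1, A_2, A_3 has normal n = A_1A_2 × A_1A_3 = (-2604, 7224, 168) and equation n·P = 421344.
Checking the remaining points: n·A_4 = 421344, n·A_5 = 421344, n·A_6 = 406896.
Since n·A_6 = 406896 ≠ 421344, A_6 is off the plane and the points are not all coplanar.

No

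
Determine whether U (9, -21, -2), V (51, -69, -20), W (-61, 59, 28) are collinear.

Yes

UV = (42, -48, -18), UW = (-70, 80, 30).
Each component of UW is -5/3 times the corresponding component of UV, so UW = -5/3·UV and the points are collinear.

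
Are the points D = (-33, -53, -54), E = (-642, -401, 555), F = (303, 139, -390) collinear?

DE = (-609, -348, 609), DF = (336, 192, -336).
DE × DF = (0, 0, 0).
The cross product vanishes, so the three points are collinear.

Yes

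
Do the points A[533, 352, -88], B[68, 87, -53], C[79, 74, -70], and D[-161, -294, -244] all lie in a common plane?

With A as base: AB = (-465, -265, 35), AC = (-454, -278, 18), AD = (-694, -646, -156).
AC × AD = (54996, -83316, 100352).
AB · (AC × AD) = 17920.
Since 17920 ≠ 0, the four points are not coplanar.

No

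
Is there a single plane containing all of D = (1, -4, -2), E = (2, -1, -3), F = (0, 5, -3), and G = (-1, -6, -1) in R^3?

With D as base: DE = (1, 3, -1), DF = (-1, 9, -1), DG = (-2, -2, 1).
DF × DG = (7, 3, 20).
DE · (DF × DG) = -4.
Since -4 ≠ 0, the four points are not coplanar.

No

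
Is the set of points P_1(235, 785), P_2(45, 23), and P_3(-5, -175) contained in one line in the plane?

P_1P_2 = (-190, -762), P_1P_3 = (-240, -960).
If collinear, P_1P_3 would be a scalar multiple of P_1P_2. But (-190)·(-960) ≠ (-762)·(-240) (difference -480), so they are not parallel; the points are not collinear.

No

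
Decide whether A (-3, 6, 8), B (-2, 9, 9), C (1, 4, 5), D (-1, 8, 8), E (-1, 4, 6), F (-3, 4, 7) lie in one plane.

Yes

The plane through A, B, C has normal n = AB × AC = (-7, 7, -14) and equation n·P = -49.
Checking the remaining points: n·D = -49, n·E = -49, n·F = -49.
All equal -49, so all 6 points lie in one plane.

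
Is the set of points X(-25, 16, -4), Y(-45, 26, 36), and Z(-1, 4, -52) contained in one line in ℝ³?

XY = (-20, 10, 40), XZ = (24, -12, -48).
XY × XZ = (0, 0, 0).
The cross product vanishes, so the three points are collinear.

Yes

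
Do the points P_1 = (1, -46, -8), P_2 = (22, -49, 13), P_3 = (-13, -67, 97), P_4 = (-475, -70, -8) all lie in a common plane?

A normal to the plane through P_1, P_2, P_3 is n = P_1P_2 × P_1P_3 = (126, -2499, -483).
The plane has equation n·P = 118944. For P_4: n·P_4 = 118944.
Equal, so P_4 lies in the plane and all four are coplanar.

Yes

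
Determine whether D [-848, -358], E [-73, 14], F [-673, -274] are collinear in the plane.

Yes

DE = (775, 372), DF = (175, 84).
Twice the signed area of △DEF is (775)(84) − (372)(175) = 0.
The triangle is degenerate (zero area), so the points are collinear.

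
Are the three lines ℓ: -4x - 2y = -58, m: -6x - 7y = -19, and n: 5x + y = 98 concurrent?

Intersecting ℓ and m: solving the 2×2 system gives (x, y) = (23, -17).
Substitute into n: (5)(23) + (1)(-17) = 98.
This equals 98, so (23, -17) lies on all three lines and they are concurrent.

Yes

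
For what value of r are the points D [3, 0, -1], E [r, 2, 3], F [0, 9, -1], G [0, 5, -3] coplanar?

Coplanarity ⇔ det[DE; DF; DG] = 0.
Expanding, this is linear in r: (-18)r + (90) = 0.
So r = 5.

5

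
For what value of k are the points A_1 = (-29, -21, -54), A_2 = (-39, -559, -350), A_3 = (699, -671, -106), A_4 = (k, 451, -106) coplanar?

Normal to plane A_1A_2A_3: n = (-164424, -216008, 398164); plane equation n·P = -12196392.
Requiring n·A_4 = -12196392: (-164424)k + (-139624992) = -12196392.
So k = -775.

-775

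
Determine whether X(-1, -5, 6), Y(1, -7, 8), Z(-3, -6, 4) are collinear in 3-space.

No

XY = (2, -2, 2), XZ = (-2, -1, -2).
XY × XZ = (6, 0, -6).
The cross product is nonzero, so the points do not lie on one line.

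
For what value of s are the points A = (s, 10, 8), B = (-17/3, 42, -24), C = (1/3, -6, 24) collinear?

-5/3

Collinearity requires AB × AC = 0; each component is linear in s.
The y-component gives (48)s + (80) = 0, so s = -5/3.
The remaining components then also vanish.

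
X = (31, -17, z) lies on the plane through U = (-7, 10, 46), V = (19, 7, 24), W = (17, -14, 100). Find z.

93

A normal to the plane is n = UV × UW = (-690, -1932, -552).
X lies in the plane iff n · UX = 0.
This gives (-552)z + (51336) = 0, so z = 93.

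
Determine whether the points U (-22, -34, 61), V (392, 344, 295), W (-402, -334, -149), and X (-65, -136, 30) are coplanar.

The four points are coplanar iff the 3×3 determinant with rows UV, UW, UX is zero.
Rows: (414, 378, 234), (-380, -300, -210), (-43, -102, -31).
Expanding along the first row: (414)(-12120) − (378)(2750) + (234)(25860) = -5940.
Nonzero ⇒ not coplanar.

No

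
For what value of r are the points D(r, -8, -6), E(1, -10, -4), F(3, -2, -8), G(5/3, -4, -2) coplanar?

5/3

The points are coplanar iff DE · (DF × DG) = 0.
Expanding, this is linear in r: (-40)r + (200/3) = 0.
So r = 5/3.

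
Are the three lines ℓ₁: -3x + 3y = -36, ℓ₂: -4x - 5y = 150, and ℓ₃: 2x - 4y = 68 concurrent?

Lines aᵢx + bᵢy = cᵢ with pairwise distinct directions are concurrent exactly when det[aᵢ bᵢ cᵢ] = 0.
Here the determinant is 0.
It vanishes, so the lines are concurrent at (-10, -22).

Yes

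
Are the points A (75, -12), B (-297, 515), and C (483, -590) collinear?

AB = (-372, 527), AC = (408, -578).
Twice the signed area of △ABC is (-372)(-578) − (527)(408) = 0.
The triangle is degenerate (zero area), so the points are collinear.

Yes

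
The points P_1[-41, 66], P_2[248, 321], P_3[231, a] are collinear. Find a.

306

The three points are collinear iff det[P_1P_2; P_1P_3] = 0.
This determinant is linear in a: (289)a + (-88434) = 0, so a = 306.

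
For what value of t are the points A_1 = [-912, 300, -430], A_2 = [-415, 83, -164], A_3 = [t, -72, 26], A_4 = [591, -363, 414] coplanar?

The points are coplanar iff A_1A_2 · (A_1A_3 × A_1A_4) = 0.
Expanding, this is linear in t: (6790)t + (407400) = 0.
So t = -60.

-60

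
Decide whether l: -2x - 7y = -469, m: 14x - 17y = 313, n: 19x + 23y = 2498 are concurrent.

The three lines meet at one point iff the augmented coefficient matrix [aᵢ bᵢ cᵢ] has rank < 3, i.e. its determinant vanishes.
Here the determinant is 0.
It vanishes, so the lines are concurrent at (77, 45).

Yes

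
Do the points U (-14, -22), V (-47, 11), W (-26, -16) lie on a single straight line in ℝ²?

No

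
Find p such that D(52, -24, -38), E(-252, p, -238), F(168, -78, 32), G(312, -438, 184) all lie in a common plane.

192

Normal to plane DFG: n = (16992, -7552, -33984); plane equation n·P = 2356224.
Requiring n·E = 2356224: (-7552)p + (3806208) = 2356224.
So p = 192.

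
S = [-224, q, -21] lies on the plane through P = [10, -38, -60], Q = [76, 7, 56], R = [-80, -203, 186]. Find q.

-313

Coplanarity requires PQ · (PR × PS) = 0.
PQ = (66, 45, 116), PR = (-90, -165, 246); the triple product is linear in q with coefficient -26676 and constant term -8349588.
Setting it to zero: q = -313.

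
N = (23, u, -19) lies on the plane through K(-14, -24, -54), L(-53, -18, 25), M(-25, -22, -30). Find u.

-10

A normal to the plane is n = KL × KM = (-14, 67, -12).
N lies in the plane iff n · KN = 0.
This gives (67)u + (670) = 0, so u = -10.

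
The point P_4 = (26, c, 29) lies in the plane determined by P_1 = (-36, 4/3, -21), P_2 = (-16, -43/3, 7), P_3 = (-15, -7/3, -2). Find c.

The plane through P_1, P_2, P_3 has equation −195x + 208y + (767/3)z = 5785/3.
Substituting P_4: (208)c + (7033/3) = 5785/3, so c = -2.

-2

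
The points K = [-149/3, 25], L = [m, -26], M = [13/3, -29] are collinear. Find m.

The three points are collinear iff det[KL; KM] = 0.
This determinant is linear in m: (-54)m + (72) = 0, so m = 4/3.

4/3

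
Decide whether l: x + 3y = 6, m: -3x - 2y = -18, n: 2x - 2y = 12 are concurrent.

Intersecting l and m: solving the 2×2 system gives (x, y) = (6, 0).
Substitute into n: (2)(6) + (-2)(0) = 12.
This equals 12, so (6, 0) lies on all three lines and they are concurrent.

Yes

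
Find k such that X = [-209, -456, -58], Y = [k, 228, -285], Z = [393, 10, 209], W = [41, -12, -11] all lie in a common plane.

Normal to plane XZW: n = (-96646, 38456, 150788); plane equation n·P = -6082626.
Requiring n·Y = -6082626: (-96646)k + (-34206612) = -6082626.
So k = -291.

-291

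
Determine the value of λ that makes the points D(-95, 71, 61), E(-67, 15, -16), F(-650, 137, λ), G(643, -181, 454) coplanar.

-479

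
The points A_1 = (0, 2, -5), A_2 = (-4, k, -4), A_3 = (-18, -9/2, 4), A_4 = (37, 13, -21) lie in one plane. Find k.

The points are coplanar iff A_1A_2 · (A_1A_3 × A_1A_4) = 0.
Expanding, this is linear in k: (45)k + (-135/2) = 0.
So k = 3/2.

3/2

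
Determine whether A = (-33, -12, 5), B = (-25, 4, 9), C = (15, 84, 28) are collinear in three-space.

No

AB = (8, 16, 4), AC = (48, 96, 23).
Comparing components 2 and 3: (16)(23) − (4)(96) = -16 ≠ 0, so AB and AC are not parallel and the points are not collinear.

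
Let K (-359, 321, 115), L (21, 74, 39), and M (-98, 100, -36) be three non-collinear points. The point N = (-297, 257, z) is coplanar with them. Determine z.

The plane through K, L, M has equation 20501x + 37544y − 19513z = 2447770.
Substituting N: (-19513)z + (3560011) = 2447770, so z = 57.

57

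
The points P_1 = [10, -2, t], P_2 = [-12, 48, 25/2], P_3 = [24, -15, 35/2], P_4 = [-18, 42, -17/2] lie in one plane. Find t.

Coplanarity ⇔ det[P_1P_2; P_1P_3; P_1P_4] = 0.
Expanding, this is linear in t: (594)t + (-891) = 0.
So t = 3/2.

3/2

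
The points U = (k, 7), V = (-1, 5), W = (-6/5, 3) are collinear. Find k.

The three points are collinear iff det[UV; UW] = 0.
This determinant is linear in k: (2)k + (8/5) = 0, so k = -4/5.

-4/5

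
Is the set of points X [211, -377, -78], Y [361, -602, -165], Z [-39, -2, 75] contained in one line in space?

XY = (150, -225, -87), XZ = (-250, 375, 153).
XY × XZ = (-1800, -1200, 0).
The cross product is nonzero, so the points do not lie on one line.

No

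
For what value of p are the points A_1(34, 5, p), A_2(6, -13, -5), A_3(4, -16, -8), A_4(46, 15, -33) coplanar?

-29

Coplanarity ⇔ det[A_1A_2; A_1A_3; A_1A_4] = 0.
Expanding, this is linear in p: (-64)p + (-1856) = 0.
So p = -29.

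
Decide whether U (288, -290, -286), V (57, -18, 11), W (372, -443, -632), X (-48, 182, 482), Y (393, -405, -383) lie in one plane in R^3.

The plane through U, V, W has normal n = UV × UW = (-48671, -54978, 12495) and equation n·P = -1647198.
Checking the remaining points: n·X = -1647198, n·Y = -1647198.
All equal -1647198, so all 5 points lie in one plane.

Yes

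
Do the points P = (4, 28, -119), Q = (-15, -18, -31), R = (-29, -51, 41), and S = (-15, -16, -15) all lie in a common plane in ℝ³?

Yes

A normal to the plane through P, Q, R is n = PQ × PR = (-408, 136, -17).
The plane has equation n·X = 4199. For S: n·S = 4199.
Equal, so S lies in the plane and all four are coplanar.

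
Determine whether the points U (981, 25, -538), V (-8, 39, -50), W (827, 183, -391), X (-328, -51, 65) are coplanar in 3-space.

With U as base: UV = (-989, 14, 488), UW = (-154, 158, 147), UX = (-1309, -76, 603).
UW × UX = (106446, -99561, 218526).
UV · (UW × UX) = -28260.
Since -28260 ≠ 0, the four points are not coplanar.

No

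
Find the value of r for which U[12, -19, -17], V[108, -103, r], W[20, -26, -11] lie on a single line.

55

Collinearity requires UV × UW = 0; each component is linear in r.
The x-component gives (7)r + (-385) = 0, so r = 55.
The remaining components then also vanish.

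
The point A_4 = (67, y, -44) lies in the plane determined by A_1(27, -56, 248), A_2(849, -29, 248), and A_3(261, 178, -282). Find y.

The plane through A_1, A_2, A_3 has equation −14310x + 435660y + 186030z = 21352110.
Substituting A_4: (435660)y + (-9144090) = 21352110, so y = 70.

70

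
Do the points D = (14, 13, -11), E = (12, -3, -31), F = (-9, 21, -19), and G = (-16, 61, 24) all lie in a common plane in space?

The four points are coplanar iff the 3×3 determinant with rows DE, DF, DG is zero.
Rows: (-2, -16, -20), (-23, 8, -8), (-30, 48, 35).
Expanding along the first row: (-2)(664) − (-16)(-1045) + (-20)(-864) = -768.
Nonzero ⇒ not coplanar.

No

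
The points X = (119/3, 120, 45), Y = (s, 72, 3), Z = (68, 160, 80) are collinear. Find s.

17/3

Collinearity requires XY × XZ = 0; each component is linear in s.
The y-component gives (-35)s + (595/3) = 0, so s = 17/3.
The remaining components then also vanish.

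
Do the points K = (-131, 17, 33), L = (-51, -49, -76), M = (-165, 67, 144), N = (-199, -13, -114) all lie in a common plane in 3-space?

No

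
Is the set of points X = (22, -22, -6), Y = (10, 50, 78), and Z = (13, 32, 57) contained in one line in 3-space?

XY = (-12, 72, 84), XZ = (-9, 54, 63).
XY × XZ = (0, 0, 0).
The cross product vanishes, so the three points are collinear.

Yes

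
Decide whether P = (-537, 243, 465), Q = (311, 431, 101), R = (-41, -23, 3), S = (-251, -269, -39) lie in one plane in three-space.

Yes

The four points are coplanar iff the 3×3 determinant with rows PQ, PR, PS is zero.
Rows: (848, 188, -364), (496, -266, -462), (286, -512, -504).
Expanding along the first row: (848)(-102480) − (188)(-117852) + (-364)(-177876) = 0.
Zero determinant ⇒ coplanar.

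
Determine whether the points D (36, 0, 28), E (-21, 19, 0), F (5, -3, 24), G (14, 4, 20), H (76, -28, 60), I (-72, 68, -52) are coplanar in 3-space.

Yes

The plane through D, E, F has normal n = DE × DF = (-160, 640, 760) and equation n·P = 15520.
Checking the remaining points: n·G = 15520, n·H = 15520, n·I = 15520.
All equal 15520, so all 6 points lie in one plane.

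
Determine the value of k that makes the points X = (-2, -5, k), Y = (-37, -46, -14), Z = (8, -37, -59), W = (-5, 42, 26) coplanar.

-19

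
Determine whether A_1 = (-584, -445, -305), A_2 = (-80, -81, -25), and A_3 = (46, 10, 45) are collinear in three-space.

Yes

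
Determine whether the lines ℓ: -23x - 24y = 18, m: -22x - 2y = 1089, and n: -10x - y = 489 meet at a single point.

No

Intersecting ℓ and m: solving the 2×2 system gives (x, y) = (-13050/241, 24651/482).
Substitute into n: (-10)(-13050/241) + (-1)(24651/482) = 236349/482.
But n requires 489 ≠ 236349/482, so the three lines have no common point.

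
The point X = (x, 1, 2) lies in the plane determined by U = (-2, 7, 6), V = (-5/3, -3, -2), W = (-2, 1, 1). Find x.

-1

A normal to the plane is n = UV × UW = (2, 5/3, -2).
X lies in the plane iff n · UX = 0.
This gives (2)x + (2) = 0, so x = -1.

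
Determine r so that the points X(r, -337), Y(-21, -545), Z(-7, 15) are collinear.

-79/5

The three points are collinear iff det[XY; XZ] = 0.
This determinant is linear in r: (-560)r + (-8848) = 0, so r = -79/5.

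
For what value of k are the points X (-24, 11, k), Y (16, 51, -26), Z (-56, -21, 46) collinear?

Direction YZ = (-72, -72, 72). From the x-coordinate of X, the parameter along the line is τ = (-24 − 16)/(-72) = 5/9.
Then k = (-26) + 5/9·(72) = 14.

14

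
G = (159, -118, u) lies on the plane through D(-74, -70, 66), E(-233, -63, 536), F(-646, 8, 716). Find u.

121

The plane through D, E, F has equation −32110x − 165490y − 8398z = 13406172.
Substituting G: (-8398)u + (14422330) = 13406172, so u = 121.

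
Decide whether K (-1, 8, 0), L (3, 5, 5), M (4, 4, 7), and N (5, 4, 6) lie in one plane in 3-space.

With K as base: KL = (4, -3, 5), KM = (5, -4, 7), KN = (6, -4, 6).
KM × KN = (4, 12, 4).
KL · (KM × KN) = 0.
The scalar triple product vanishes, so the four points are coplanar.

Yes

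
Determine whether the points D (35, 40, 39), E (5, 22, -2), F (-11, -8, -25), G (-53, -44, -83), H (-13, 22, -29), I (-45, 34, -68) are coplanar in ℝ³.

No

The plane through D, E, F has normal n = DE × DF = (-816, -34, 612) and equation n·P = -6052.
Checking the remaining points: n·G = -6052, n·H = -7888, n·I = -6052.
Since n·H = -7888 ≠ -6052, H is off the plane and the points are not all coplanar.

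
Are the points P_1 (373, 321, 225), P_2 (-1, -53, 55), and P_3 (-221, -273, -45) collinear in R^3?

P_1P_2 = (-374, -374, -170), P_1P_3 = (-594, -594, -270).
P_1P_2 × P_1P_3 = (0, 0, 0).
The cross product vanishes, so the three points are collinear.

Yes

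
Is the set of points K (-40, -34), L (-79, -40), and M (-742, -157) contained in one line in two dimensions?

KL = (-39, -6), KM = (-702, -123).
If collinear, KM would be a scalar multiple of KL. But (-39)·(-123) ≠ (-6)·(-702) (difference 585), so they are not parallel; the points are not collinear.

No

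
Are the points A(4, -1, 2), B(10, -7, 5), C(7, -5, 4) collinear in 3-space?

AB = (6, -6, 3), AC = (3, -4, 2).
Comparing components 3 and 1: (3)(3) − (6)(2) = -3 ≠ 0, so AB and AC are not parallel and the points are not collinear.

No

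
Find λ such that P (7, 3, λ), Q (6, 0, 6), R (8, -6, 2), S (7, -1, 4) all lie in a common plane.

4

Coplanarity ⇔ det[PQ; PR; PS] = 0.
Expanding, this is linear in λ: (-4)λ + (16) = 0.
So λ = 4.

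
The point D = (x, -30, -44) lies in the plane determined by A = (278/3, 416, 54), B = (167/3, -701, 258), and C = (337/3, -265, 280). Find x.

10/3

A normal to the plane is n = AB × AC = (-113518, 12374, 141494/3).
D lies in the plane iff n · AD = 0.
This gives (-113518)x + (1135180/3) = 0, so x = 10/3.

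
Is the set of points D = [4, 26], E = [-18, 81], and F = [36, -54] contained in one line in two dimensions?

Yes

DE = (-22, 55), DF = (32, -80).
det[DE; DF] = (-22)(-80) − (55)(32) = 0.
The determinant is zero, so the points are collinear.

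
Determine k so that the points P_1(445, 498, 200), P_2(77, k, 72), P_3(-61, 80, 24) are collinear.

194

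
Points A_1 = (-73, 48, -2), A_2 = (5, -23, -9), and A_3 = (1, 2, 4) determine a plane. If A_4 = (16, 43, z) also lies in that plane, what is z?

35

A normal to the plane is n = A_1A_2 × A_1A_3 = (-748, -986, 1666).
A_4 lies in the plane iff n · A_1A_4 = 0.
This gives (1666)z + (-58310) = 0, so z = 35.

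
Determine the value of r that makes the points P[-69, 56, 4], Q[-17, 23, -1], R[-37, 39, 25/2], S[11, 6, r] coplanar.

Normal to plane PQR: n = (-731/2, -602, 172); plane equation n·X = -15609/2.
Requiring n·S = -15609/2: (172)r + (-15265/2) = -15609/2.
So r = -1.

-1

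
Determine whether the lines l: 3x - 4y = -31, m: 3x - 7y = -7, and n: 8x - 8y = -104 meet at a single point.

Lines aᵢx + bᵢy = cᵢ with pairwise distinct directions are concurrent exactly when det[aᵢ bᵢ cᵢ] = 0.
Here the determinant is 0.
It vanishes, so the lines are concurrent at (-21, -8).

Yes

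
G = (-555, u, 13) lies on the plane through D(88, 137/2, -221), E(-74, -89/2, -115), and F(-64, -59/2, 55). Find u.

A normal to the plane is n = DE × DF = (-20800, 28600, -1300).
G lies in the plane iff n · DG = 0.
This gives (28600)u + (11111100) = 0, so u = -777/2.

-777/2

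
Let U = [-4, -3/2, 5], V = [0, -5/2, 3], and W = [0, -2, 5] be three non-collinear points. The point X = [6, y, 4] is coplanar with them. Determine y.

-3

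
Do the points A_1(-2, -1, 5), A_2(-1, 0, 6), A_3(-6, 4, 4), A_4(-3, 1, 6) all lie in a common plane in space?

No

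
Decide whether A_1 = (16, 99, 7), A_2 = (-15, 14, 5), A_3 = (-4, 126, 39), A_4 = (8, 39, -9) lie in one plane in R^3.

With A_1 as base: A_1A_2 = (-31, -85, -2), A_1A_3 = (-20, 27, 32), A_1A_4 = (-8, -60, -16).
A_1A_3 × A_1A_4 = (1488, -576, 1416).
A_1A_2 · (A_1A_3 × A_1A_4) = 0.
The scalar triple product vanishes, so the four points are coplanar.

Yes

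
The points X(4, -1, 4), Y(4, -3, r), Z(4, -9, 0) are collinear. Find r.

3

Collinearity requires XY × XZ = 0; each component is linear in r.
The x-component gives (8)r + (-24) = 0, so r = 3.
The remaining components then also vanish.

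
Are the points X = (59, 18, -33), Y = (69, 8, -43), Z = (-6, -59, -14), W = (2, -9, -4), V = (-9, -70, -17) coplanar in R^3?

No

The plane through X, Y, Z has normal n = XY × XZ = (-960, 460, -1420) and equation n·P = -1500.
Checking the remaining points: n·W = -380, n·V = 580.
Since n·W = -380 ≠ -1500, W is off the plane and the points are not all coplanar.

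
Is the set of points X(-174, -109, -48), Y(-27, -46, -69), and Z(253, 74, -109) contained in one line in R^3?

Yes

XY = (147, 63, -21), XZ = (427, 183, -61).
XY × XZ = (0, 0, 0).
The cross product vanishes, so the three points are collinear.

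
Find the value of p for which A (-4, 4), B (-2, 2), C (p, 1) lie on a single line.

The three points are collinear iff det[AB; AC] = 0.
This determinant is linear in p: (2)p + (2) = 0, so p = -1.

-1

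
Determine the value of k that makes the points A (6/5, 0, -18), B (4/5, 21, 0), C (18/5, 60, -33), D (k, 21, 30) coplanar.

Normal to plane ABC: n = (-1395, 186/5, -372/5); plane equation n·P = -1674/5.
Requiring n·D = -1674/5: (-1395)k + (-7254/5) = -1674/5.
So k = -4/5.

-4/5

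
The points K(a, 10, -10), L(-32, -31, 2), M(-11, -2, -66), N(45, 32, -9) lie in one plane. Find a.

The points are coplanar iff KL · (KM × KN) = 0.
Expanding, this is linear in a: (-3965)a + (67405) = 0.
So a = 17.

17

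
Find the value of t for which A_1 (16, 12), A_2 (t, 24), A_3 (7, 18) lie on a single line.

-2

Collinearity: (A_2 − A_1) must be parallel to (A_3 − A_1) = (-9, 6).
Cross-multiplying the components: (t − 16)·(6) = (12)·(-9).
Solving gives t = -2.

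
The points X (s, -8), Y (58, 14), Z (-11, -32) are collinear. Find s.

25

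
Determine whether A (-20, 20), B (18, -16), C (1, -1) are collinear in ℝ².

No

AB = (38, -36), AC = (21, -21).
If collinear, AC would be a scalar multiple of AB. But (38)·(-21) ≠ (-36)·(21) (difference -42), so they are not parallel; the points are not collinear.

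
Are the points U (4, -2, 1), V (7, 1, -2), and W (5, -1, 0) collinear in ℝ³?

Yes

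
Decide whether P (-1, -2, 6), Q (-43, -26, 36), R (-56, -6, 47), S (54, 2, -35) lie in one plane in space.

Yes

With P as base: PQ = (-42, -24, 30), PR = (-55, -4, 41), PS = (55, 4, -41).
PR × PS = (0, 0, 0).
PQ · (PR × PS) = 0.
The scalar triple product vanishes, so the four points are coplanar.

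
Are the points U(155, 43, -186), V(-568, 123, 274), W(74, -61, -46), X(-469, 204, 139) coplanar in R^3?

With U as base: UV = (-723, 80, 460), UW = (-81, -104, 140), UX = (-624, 161, 325).
UW × UX = (-56340, -61035, -77937).
UV · (UW × UX) = 0.
The scalar triple product vanishes, so the four points are coplanar.

Yes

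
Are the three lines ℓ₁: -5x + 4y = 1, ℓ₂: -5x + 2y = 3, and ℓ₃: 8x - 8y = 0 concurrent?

The three lines meet at one point iff the augmented coefficient matrix [aᵢ bᵢ cᵢ] has rank < 3, i.e. its determinant vanishes.
Here the determinant is 0.
It vanishes, so the lines are concurrent at (-1, -1).

Yes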